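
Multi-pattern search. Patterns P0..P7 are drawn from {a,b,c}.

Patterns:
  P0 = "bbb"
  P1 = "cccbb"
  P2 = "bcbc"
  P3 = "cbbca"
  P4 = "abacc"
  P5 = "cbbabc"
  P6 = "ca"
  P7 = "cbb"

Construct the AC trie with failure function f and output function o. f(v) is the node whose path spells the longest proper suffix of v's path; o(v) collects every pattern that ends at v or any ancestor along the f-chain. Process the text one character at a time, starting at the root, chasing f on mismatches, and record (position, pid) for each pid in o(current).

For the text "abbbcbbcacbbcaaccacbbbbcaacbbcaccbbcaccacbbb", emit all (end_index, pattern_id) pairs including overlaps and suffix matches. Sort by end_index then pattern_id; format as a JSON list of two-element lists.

Construct AC machine:
Trie (insert patterns):
  n0 'ε': a→16 b→1 c→4
  n1 'b': b→2 c→9
  n2 'bb': b→3
  n3 'bbb': ·  ←P0
  n4 'c': a→24 b→12 c→5
  n5 'cc': c→6
  n6 'ccc': b→7
  n7 'cccb': b→8
  n8 'cccbb': ·  ←P1
  n9 'bc': b→10
  n10 'bcb': c→11
  n11 'bcbc': ·  ←P2
  n12 'cb': b→13
  n13 'cbb': a→21 c→14  ←P7
  n14 'cbbc': a→15
  n15 'cbbca': ·  ←P3
  n16 'a': b→17
  n17 'ab': a→18
  n18 'aba': c→19
  n19 'abac': c→20
  n20 'abacc': ·  ←P4
  n21 'cbba': b→22
  n22 'cbbab': c→23
  n23 'cbbabc': ·  ←P5
  n24 'ca': ·  ←P6

BFS fail/out derivation:
  n1('b'): parent n0 fail=0; on 'b' 0 → fail=0;  out ∅∪∅=∅
  n4('c'): parent n0 fail=0; on 'c' 0 → fail=0;  out ∅∪∅=∅
  n16('a'): parent n0 fail=0; on 'a' 0 → fail=0;  out ∅∪∅=∅
  n2('bb'): parent n1 fail=0; on 'b' 0 → fail=1;  out ∅∪∅=∅
  n5('cc'): parent n4 fail=0; on 'c' 0 → fail=4;  out ∅∪∅=∅
  n9('bc'): parent n1 fail=0; on 'c' 0 → fail=4;  out ∅∪∅=∅
  n12('cb'): parent n4 fail=0; on 'b' 0 → fail=1;  out ∅∪∅=∅
  n17('ab'): parent n16 fail=0; on 'b' 0 → fail=1;  out ∅∪∅=∅
  n24('ca'): parent n4 fail=0; on 'a' 0 → fail=16;  out {6}∪∅={6}
  n3('bbb'): parent n2 fail=1; on 'b' 1 → fail=2;  out {0}∪∅={0}
  n6('ccc'): parent n5 fail=4; on 'c' 4 → fail=5;  out ∅∪∅=∅
  n10('bcb'): parent n9 fail=4; on 'b' 4 → fail=12;  out ∅∪∅=∅
  n13('cbb'): parent n12 fail=1; on 'b' 1 → fail=2;  out {7}∪∅={7}
  n18('aba'): parent n17 fail=1; on 'a' 1→0 → fail=16;  out ∅∪∅=∅
  n7('cccb'): parent n6 fail=5; on 'b' 5→4 → fail=12;  out ∅∪∅=∅
  n11('bcbc'): parent n10 fail=12; on 'c' 12→1 → fail=9;  out {2}∪∅={2}
  n14('cbbc'): parent n13 fail=2; on 'c' 2→1 → fail=9;  out ∅∪∅=∅
  n19('abac'): parent n18 fail=16; on 'c' 16→0 → fail=4;  out ∅∪∅=∅
  n21('cbba'): parent n13 fail=2; on 'a' 2→1→0 → fail=16;  out ∅∪∅=∅
  n8('cccbb'): parent n7 fail=12; on 'b' 12 → fail=13;  out {1}∪{7}={1,7}
  n15('cbbca'): parent n14 fail=9; on 'a' 9→4 → fail=24;  out {3}∪{6}={3,6}
  n20('abacc'): parent n19 fail=4; on 'c' 4 → fail=5;  out {4}∪∅={4}
  n22('cbbab'): parent n21 fail=16; on 'b' 16 → fail=17;  out ∅∪∅=∅
  n23('cbbabc'): parent n22 fail=17; on 'c' 17→1 → fail=9;  out {5}∪∅={5}

Text stream:
[0] read 'a'  n0⇒n16
[1] read 'b'  n16⇒n17
[2] read 'b'  n17⇒n2 (fail-walked)
[3] read 'b'  n2⇒n3  emit P0@[1:3]
[4] read 'c'  n3⇒n9 (fail-walked)
[5] read 'b'  n9⇒n10
[6] read 'b'  n10⇒n13 (fail-walked)  emit P7@[4:6]
[7] read 'c'  n13⇒n14
[8] read 'a'  n14⇒n15  emit P3@[4:8],P6@[7:8]
[9] read 'c'  n15⇒n4 (fail-walked)
[10] read 'b'  n4⇒n12
[11] read 'b'  n12⇒n13  emit P7@[9:11]
[12] read 'c'  n13⇒n14
[13] read 'a'  n14⇒n15  emit P3@[9:13],P6@[12:13]
[14] read 'a'  n15⇒n16 (fail-walked)
[15] read 'c'  n16⇒n4 (fail-walked)
[16] read 'c'  n4⇒n5
[17] read 'a'  n5⇒n24 (fail-walked)  emit P6@[16:17]
[18] read 'c'  n24⇒n4 (fail-walked)
[19] read 'b'  n4⇒n12
[20] read 'b'  n12⇒n13  emit P7@[18:20]
[21] read 'b'  n13⇒n3 (fail-walked)  emit P0@[19:21]
[22] read 'b'  n3⇒n3 (fail-walked)  emit P0@[20:22]
[23] read 'c'  n3⇒n9 (fail-walked)
[24] read 'a'  n9⇒n24 (fail-walked)  emit P6@[23:24]
[25] read 'a'  n24⇒n16 (fail-walked)
[26] read 'c'  n16⇒n4 (fail-walked)
[27] read 'b'  n4⇒n12
[28] read 'b'  n12⇒n13  emit P7@[26:28]
[29] read 'c'  n13⇒n14
[30] read 'a'  n14⇒n15  emit P3@[26:30],P6@[29:30]
[31] read 'c'  n15⇒n4 (fail-walked)
[32] read 'c'  n4⇒n5
[33] read 'b'  n5⇒n12 (fail-walked)
[34] read 'b'  n12⇒n13  emit P7@[32:34]
[35] read 'c'  n13⇒n14
[36] read 'a'  n14⇒n15  emit P3@[32:36],P6@[35:36]
[37] read 'c'  n15⇒n4 (fail-walked)
[38] read 'c'  n4⇒n5
[39] read 'a'  n5⇒n24 (fail-walked)  emit P6@[38:39]
[40] read 'c'  n24⇒n4 (fail-walked)
[41] read 'b'  n4⇒n12
[42] read 'b'  n12⇒n13  emit P7@[40:42]
[43] read 'b'  n13⇒n3 (fail-walked)  emit P0@[41:43]

All matches (sorted): [[3,0],[6,7],[8,3],[8,6],[11,7],[13,3],[13,6],[17,6],[20,7],[21,0],[22,0],[24,6],[28,7],[30,3],[30,6],[34,7],[36,3],[36,6],[39,6],[42,7],[43,0]]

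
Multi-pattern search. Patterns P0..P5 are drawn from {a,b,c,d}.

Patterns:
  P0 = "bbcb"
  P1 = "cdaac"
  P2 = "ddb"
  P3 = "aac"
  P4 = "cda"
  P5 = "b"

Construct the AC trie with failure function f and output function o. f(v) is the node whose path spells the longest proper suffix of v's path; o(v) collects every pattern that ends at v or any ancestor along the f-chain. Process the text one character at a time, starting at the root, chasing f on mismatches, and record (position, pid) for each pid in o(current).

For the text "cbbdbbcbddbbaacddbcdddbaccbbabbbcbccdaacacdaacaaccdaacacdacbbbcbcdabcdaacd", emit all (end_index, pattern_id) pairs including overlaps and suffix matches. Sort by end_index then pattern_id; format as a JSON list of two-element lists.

Build automaton:
Trie (insert patterns):
  0='ε' goto a→13 b→1 c→5 d→10
  1='b' goto b→2  [P5 ends]
  2='bb' goto c→3
  3='bbc' goto b→4
  4='bbcb' goto ·  [P0 ends]
  5='c' goto d→6
  6='cd' goto a→7
  7='cda' goto a→8  [P4 ends]
  8='cdaa' goto c→9
  9='cdaac' goto ·  [P1 ends]
  10='d' goto d→11
  11='dd' goto b→12
  12='ddb' goto ·  [P2 ends]
  13='a' goto a→14
  14='aa' goto c→15
  15='aac' goto ·  [P3 ends]

Failure links (BFS by depth):
  n1('b'): parent n0 fail=0; on 'b' 0 → fail=0;  out {5}∪∅={5}
  n5('c'): parent n0 fail=0; on 'c' 0 → fail=0;  out ∅∪∅=∅
  n10('d'): parent n0 fail=0; on 'd' 0 → fail=0;  out ∅∪∅=∅
  n13('a'): parent n0 fail=0; on 'a' 0 → fail=0;  out ∅∪∅=∅
  n2('bb'): parent n1 fail=0; on 'b' 0 → fail=1;  out ∅∪{5}={5}
  n6('cd'): parent n5 fail=0; on 'd' 0 → fail=10;  out ∅∪∅=∅
  n11('dd'): parent n10 fail=0; on 'd' 0 → fail=10;  out ∅∪∅=∅
  n14('aa'): parent n13 fail=0; on 'a' 0 → fail=13;  out ∅∪∅=∅
  n3('bbc'): parent n2 fail=1; on 'c' 1→0 → fail=5;  out ∅∪∅=∅
  n7('cda'): parent n6 fail=10; on 'a' 10→0 → fail=13;  out {4}∪∅={4}
  n12('ddb'): parent n11 fail=10; on 'b' 10→0 → fail=1;  out {2}∪{5}={2,5}
  n15('aac'): parent n14 fail=13; on 'c' 13→0 → fail=5;  out {3}∪∅={3}
  n4('bbcb'): parent n3 fail=5; on 'b' 5→0 → fail=1;  out {0}∪{5}={0,5}
  n8('cdaa'): parent n7 fail=13; on 'a' 13 → fail=14;  out ∅∪∅=∅
  n9('cdaac'): parent n8 fail=14; on 'c' 14 → fail=15;  out {1}∪{3}={1,3}

Scan:
i=0 'c': node 0→5
i=1 'b': node 5→1 (fail-walked)  ** P5@[1:1]
i=2 'b': node 1→2  ** P5@[2:2]
i=3 'd': node 2→10 (fail-walked)
i=4 'b': node 10→1 (fail-walked)  ** P5@[4:4]
i=5 'b': node 1→2  ** P5@[5:5]
i=6 'c': node 2→3
i=7 'b': node 3→4  ** P0@[4:7],P5@[7:7]
i=8 'd': node 4→10 (fail-walked)
i=9 'd': node 10→11
i=10 'b': node 11→12  ** P2@[8:10],P5@[10:10]
i=11 'b': node 12→2 (fail-walked)  ** P5@[11:11]
i=12 'a': node 2→13 (fail-walked)
i=13 'a': node 13→14
i=14 'c': node 14→15  ** P3@[12:14]
i=15 'd': node 15→6 (fail-walked)
i=16 'd': node 6→11 (fail-walked)
i=17 'b': node 11→12  ** P2@[15:17],P5@[17:17]
i=18 'c': node 12→5 (fail-walked)
i=19 'd': node 5→6
i=20 'd': node 6→11 (fail-walked)
i=21 'd': node 11→11 (fail-walked)
i=22 'b': node 11→12  ** P2@[20:22],P5@[22:22]
i=23 'a': node 12→13 (fail-walked)
i=24 'c': node 13→5 (fail-walked)
i=25 'c': node 5→5 (fail-walked)
i=26 'b': node 5→1 (fail-walked)  ** P5@[26:26]
i=27 'b': node 1→2  ** P5@[27:27]
i=28 'a': node 2→13 (fail-walked)
i=29 'b': node 13→1 (fail-walked)  ** P5@[29:29]
i=30 'b': node 1→2  ** P5@[30:30]
i=31 'b': node 2→2 (fail-walked)  ** P5@[31:31]
i=32 'c': node 2→3
i=33 'b': node 3→4  ** P0@[30:33],P5@[33:33]
i=34 'c': node 4→5 (fail-walked)
i=35 'c': node 5→5 (fail-walked)
i=36 'd': node 5→6
i=37 'a': node 6→7  ** P4@[35:37]
i=38 'a': node 7→8
i=39 'c': node 8→9  ** P1@[35:39],P3@[37:39]
i=40 'a': node 9→13 (fail-walked)
i=41 'c': node 13→5 (fail-walked)
i=42 'd': node 5→6
i=43 'a': node 6→7  ** P4@[41:43]
i=44 'a': node 7→8
i=45 'c': node 8→9  ** P1@[41:45],P3@[43:45]
i=46 'a': node 9→13 (fail-walked)
i=47 'a': node 13→14
i=48 'c': node 14→15  ** P3@[46:48]
i=49 'c': node 15→5 (fail-walked)
i=50 'd': node 5→6
i=51 'a': node 6→7  ** P4@[49:51]
i=52 'a': node 7→8
i=53 'c': node 8→9  ** P1@[49:53],P3@[51:53]
i=54 'a': node 9→13 (fail-walked)
i=55 'c': node 13→5 (fail-walked)
i=56 'd': node 5→6
i=57 'a': node 6→7  ** P4@[55:57]
i=58 'c': node 7→5 (fail-walked)
i=59 'b': node 5→1 (fail-walked)  ** P5@[59:59]
i=60 'b': node 1→2  ** P5@[60:60]
i=61 'b': node 2→2 (fail-walked)  ** P5@[61:61]
i=62 'c': node 2→3
i=63 'b': node 3→4  ** P0@[60:63],P5@[63:63]
i=64 'c': node 4→5 (fail-walked)
i=65 'd': node 5→6
i=66 'a': node 6→7  ** P4@[64:66]
i=67 'b': node 7→1 (fail-walked)  ** P5@[67:67]
i=68 'c': node 1→5 (fail-walked)
i=69 'd': node 5→6
i=70 'a': node 6→7  ** P4@[68:70]
i=71 'a': node 7→8
i=72 'c': node 8→9  ** P1@[68:72],P3@[70:72]
i=73 'd': node 9→6 (fail-walked)

Result: [[1,5],[2,5],[4,5],[5,5],[7,0],[7,5],[10,2],[10,5],[11,5],[14,3],[17,2],[17,5],[22,2],[22,5],[26,5],[27,5],[29,5],[30,5],[31,5],[33,0],[33,5],[37,4],[39,1],[39,3],[43,4],[45,1],[45,3],[48,3],[51,4],[53,1],[53,3],[57,4],[59,5],[60,5],[61,5],[63,0],[63,5],[66,4],[67,5],[70,4],[72,1],[72,3]]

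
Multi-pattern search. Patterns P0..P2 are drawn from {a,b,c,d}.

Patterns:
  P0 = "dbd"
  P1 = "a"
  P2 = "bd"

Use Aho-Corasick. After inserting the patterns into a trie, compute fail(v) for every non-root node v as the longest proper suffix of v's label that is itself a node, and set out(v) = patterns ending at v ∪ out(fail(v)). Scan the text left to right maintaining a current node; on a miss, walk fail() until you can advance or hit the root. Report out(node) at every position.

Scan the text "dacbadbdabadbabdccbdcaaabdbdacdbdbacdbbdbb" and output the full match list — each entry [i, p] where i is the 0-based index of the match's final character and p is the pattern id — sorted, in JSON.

Build automaton:
Trie nodes:
  0='ε' goto a→4 b→5 d→1
  1='d' goto b→2
  2='db' goto d→3
  3='dbd' goto ·  ←P0
  4='a' goto ·  ←P1
  5='b' goto d→6
  6='bd' goto ·  ←P2

Failure links (BFS by depth):
  n1('d'): parent n0 fail=0; on 'd' 0 → fail=0;  out ∅∪∅=∅
  n4('a'): parent n0 fail=0; on 'a' 0 → fail=0;  out {1}∪∅={1}
  n5('b'): parent n0 fail=0; on 'b' 0 → fail=0;  out ∅∪∅=∅
  n2('db'): parent n1 fail=0; on 'b' 0 → fail=5;  out ∅∪∅=∅
  n6('bd'): parent n5 fail=0; on 'd' 0 → fail=1;  out {2}∪∅={2}
  n3('dbd'): parent n2 fail=5; on 'd' 5 → fail=6;  out {0}∪{2}={0,2}

Run:
[0] read 'd'  n0⇒n1
[1] read 'a'  n1⇒n4 (via fail)  → match P1@[1:1]
[2] read 'c'  n4⇒n0 (via fail)
[3] read 'b'  n0⇒n5
[4] read 'a'  n5⇒n4 (via fail)  → match P1@[4:4]
[5] read 'd'  n4⇒n1 (via fail)
[6] read 'b'  n1⇒n2
[7] read 'd'  n2⇒n3  → match P0@[5:7],P2@[6:7]
[8] read 'a'  n3⇒n4 (via fail)  → match P1@[8:8]
[9] read 'b'  n4⇒n5 (via fail)
[10] read 'a'  n5⇒n4 (via fail)  → match P1@[10:10]
[11] read 'd'  n4⇒n1 (via fail)
[12] read 'b'  n1⇒n2
[13] read 'a'  n2⇒n4 (via fail)  → match P1@[13:13]
[14] read 'b'  n4⇒n5 (via fail)
[15] read 'd'  n5⇒n6  → match P2@[14:15]
[16] read 'c'  n6⇒n0 (via fail)
[17] read 'c'  n0⇒n0
[18] read 'b'  n0⇒n5
[19] read 'd'  n5⇒n6  → match P2@[18:19]
[20] read 'c'  n6⇒n0 (via fail)
[21] read 'a'  n0⇒n4  → match P1@[21:21]
[22] read 'a'  n4⇒n4 (via fail)  → match P1@[22:22]
[23] read 'a'  n4⇒n4 (via fail)  → match P1@[23:23]
[24] read 'b'  n4⇒n5 (via fail)
[25] read 'd'  n5⇒n6  → match P2@[24:25]
[26] read 'b'  n6⇒n2 (via fail)
[27] read 'd'  n2⇒n3  → match P0@[25:27],P2@[26:27]
[28] read 'a'  n3⇒n4 (via fail)  → match P1@[28:28]
[29] read 'c'  n4⇒n0 (via fail)
[30] read 'd'  n0⇒n1
[31] read 'b'  n1⇒n2
[32] read 'd'  n2⇒n3  → match P0@[30:32],P2@[31:32]
[33] read 'b'  n3⇒n2 (via fail)
[34] read 'a'  n2⇒n4 (via fail)  → match P1@[34:34]
[35] read 'c'  n4⇒n0 (via fail)
[36] read 'd'  n0⇒n1
[37] read 'b'  n1⇒n2
[38] read 'b'  n2⇒n5 (via fail)
[39] read 'd'  n5⇒n6  → match P2@[38:39]
[40] read 'b'  n6⇒n2 (via fail)
[41] read 'b'  n2⇒n5 (via fail)

All matches (sorted): [[1,1],[4,1],[7,0],[7,2],[8,1],[10,1],[13,1],[15,2],[19,2],[21,1],[22,1],[23,1],[25,2],[27,0],[27,2],[28,1],[32,0],[32,2],[34,1],[39,2]]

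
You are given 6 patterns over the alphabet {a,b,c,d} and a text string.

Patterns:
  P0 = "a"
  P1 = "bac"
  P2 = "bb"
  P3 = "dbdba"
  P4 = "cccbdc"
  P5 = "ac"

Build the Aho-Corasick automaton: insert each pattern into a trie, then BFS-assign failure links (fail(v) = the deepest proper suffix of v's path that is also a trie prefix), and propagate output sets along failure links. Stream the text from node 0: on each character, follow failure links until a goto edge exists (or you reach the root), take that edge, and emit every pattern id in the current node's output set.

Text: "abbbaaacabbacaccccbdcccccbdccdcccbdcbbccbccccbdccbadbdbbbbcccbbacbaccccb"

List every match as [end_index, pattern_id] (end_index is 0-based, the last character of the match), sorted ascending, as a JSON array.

Build:
Trie nodes:
  n0 'ε': a→1 b→2 c→11 d→6
  n1 'a': c→17  ←P0
  n2 'b': a→3 b→5
  n3 'ba': c→4
  n4 'bac': ·  ←P1
  n5 'bb': ·  ←P2
  n6 'd': b→7
  n7 'db': d→8
  n8 'dbd': b→9
  n9 'dbdb': a→10
  n10 'dbdba': ·  ←P3
  n11 'c': c→12
  n12 'cc': c→13
  n13 'ccc': b→14
  n14 'cccb': d→15
  n15 'cccbd': c→16
  n16 'cccbdc': ·  ←P4
  n17 'ac': ·  ←P5

BFS fail/out derivation:
  fail(1) 'a': from fail(0)=0 chase 'a': 0 ⇒ 0;  out={0}∪out(0)={0}
  fail(2) 'b': from fail(0)=0 chase 'b': 0 ⇒ 0;  out=∅∪out(0)=∅
  fail(6) 'd': from fail(0)=0 chase 'd': 0 ⇒ 0;  out=∅∪out(0)=∅
  fail(11) 'c': from fail(0)=0 chase 'c': 0 ⇒ 0;  out=∅∪out(0)=∅
  fail(3) 'ba': from fail(2)=0 chase 'a': 0 ⇒ 1;  out=∅∪out(1)={0}
  fail(5) 'bb': from fail(2)=0 chase 'b': 0 ⇒ 2;  out={2}∪out(2)={2}
  fail(7) 'db': from fail(6)=0 chase 'b': 0 ⇒ 2;  out=∅∪out(2)=∅
  fail(12) 'cc': from fail(11)=0 chase 'c': 0 ⇒ 11;  out=∅∪out(11)=∅
  fail(17) 'ac': from fail(1)=0 chase 'c': 0 ⇒ 11;  out={5}∪out(11)={5}
  fail(4) 'bac': from fail(3)=1 chase 'c': 1 ⇒ 17;  out={1}∪out(17)={1,5}
  fail(8) 'dbd': from fail(7)=2 chase 'd': 2→0 ⇒ 6;  out=∅∪out(6)=∅
  fail(13) 'ccc': from fail(12)=11 chase 'c': 11 ⇒ 12;  out=∅∪out(12)=∅
  fail(9) 'dbdb': from fail(8)=6 chase 'b': 6 ⇒ 7;  out=∅∪out(7)=∅
  fail(14) 'cccb': from fail(13)=12 chase 'b': 12→11→0 ⇒ 2;  out=∅∪out(2)=∅
  fail(10) 'dbdba': from fail(9)=7 chase 'a': 7→2 ⇒ 3;  out={3}∪out(3)={0,3}
  fail(15) 'cccbd': from fail(14)=2 chase 'd': 2→0 ⇒ 6;  out=∅∪out(6)=∅
  fail(16) 'cccbdc': from fail(15)=6 chase 'c': 6→0 ⇒ 11;  out={4}∪out(11)={4}

Scan:
pos 0 'a': at 1  emit P0@[0:0]
pos 1 'b': at 2 (fail-walked)
pos 2 'b': at 5  emit P2@[1:2]
pos 3 'b': at 5 (fail-walked)  emit P2@[2:3]
pos 4 'a': at 3 (fail-walked)  emit P0@[4:4]
pos 5 'a': at 1 (fail-walked)  emit P0@[5:5]
pos 6 'a': at 1 (fail-walked)  emit P0@[6:6]
pos 7 'c': at 17  emit P5@[6:7]
pos 8 'a': at 1 (fail-walked)  emit P0@[8:8]
pos 9 'b': at 2 (fail-walked)
pos 10 'b': at 5  emit P2@[9:10]
pos 11 'a': at 3 (fail-walked)  emit P0@[11:11]
pos 12 'c': at 4  emit P1@[10:12],P5@[11:12]
pos 13 'a': at 1 (fail-walked)  emit P0@[13:13]
pos 14 'c': at 17  emit P5@[13:14]
pos 15 'c': at 12 (fail-walked)
pos 16 'c': at 13
pos 17 'c': at 13 (fail-walked)
pos 18 'b': at 14
pos 19 'd': at 15
pos 20 'c': at 16  emit P4@[15:20]
pos 21 'c': at 12 (fail-walked)
pos 22 'c': at 13
pos 23 'c': at 13 (fail-walked)
pos 24 'c': at 13 (fail-walked)
pos 25 'b': at 14
pos 26 'd': at 15
pos 27 'c': at 16  emit P4@[22:27]
pos 28 'c': at 12 (fail-walked)
pos 29 'd': at 6 (fail-walked)
pos 30 'c': at 11 (fail-walked)
pos 31 'c': at 12
pos 32 'c': at 13
pos 33 'b': at 14
pos 34 'd': at 15
pos 35 'c': at 16  emit P4@[30:35]
pos 36 'b': at 2 (fail-walked)
pos 37 'b': at 5  emit P2@[36:37]
pos 38 'c': at 11 (fail-walked)
pos 39 'c': at 12
pos 40 'b': at 2 (fail-walked)
pos 41 'c': at 11 (fail-walked)
pos 42 'c': at 12
pos 43 'c': at 13
pos 44 'c': at 13 (fail-walked)
pos 45 'b': at 14
pos 46 'd': at 15
pos 47 'c': at 16  emit P4@[42:47]
pos 48 'c': at 12 (fail-walked)
pos 49 'b': at 2 (fail-walked)
pos 50 'a': at 3  emit P0@[50:50]
pos 51 'd': at 6 (fail-walked)
pos 52 'b': at 7
pos 53 'd': at 8
pos 54 'b': at 9
pos 55 'b': at 5 (fail-walked)  emit P2@[54:55]
pos 56 'b': at 5 (fail-walked)  emit P2@[55:56]
pos 57 'b': at 5 (fail-walked)  emit P2@[56:57]
pos 58 'c': at 11 (fail-walked)
pos 59 'c': at 12
pos 60 'c': at 13
pos 61 'b': at 14
pos 62 'b': at 5 (fail-walked)  emit P2@[61:62]
pos 63 'a': at 3 (fail-walked)  emit P0@[63:63]
pos 64 'c': at 4  emit P1@[62:64],P5@[63:64]
pos 65 'b': at 2 (fail-walked)
pos 66 'a': at 3  emit P0@[66:66]
pos 67 'c': at 4  emit P1@[65:67],P5@[66:67]
pos 68 'c': at 12 (fail-walked)
pos 69 'c': at 13
pos 70 'c': at 13 (fail-walked)
pos 71 'b': at 14

Result: [[0,0],[2,2],[3,2],[4,0],[5,0],[6,0],[7,5],[8,0],[10,2],[11,0],[12,1],[12,5],[13,0],[14,5],[20,4],[27,4],[35,4],[37,2],[47,4],[50,0],[55,2],[56,2],[57,2],[62,2],[63,0],[64,1],[64,5],[66,0],[67,1],[67,5]]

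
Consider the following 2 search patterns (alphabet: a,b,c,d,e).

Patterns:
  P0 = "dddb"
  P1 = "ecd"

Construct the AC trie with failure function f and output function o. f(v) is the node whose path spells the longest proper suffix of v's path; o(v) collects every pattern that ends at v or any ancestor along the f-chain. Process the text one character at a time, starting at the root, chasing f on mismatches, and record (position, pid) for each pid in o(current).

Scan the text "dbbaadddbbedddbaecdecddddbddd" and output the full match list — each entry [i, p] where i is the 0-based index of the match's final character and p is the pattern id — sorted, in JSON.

Build:
Trie nodes:
  0='ε' goto d→1 e→5
  1='d' goto d→2
  2='dd' goto d→3
  3='ddd' goto b→4
  4='dddb' goto ·  ←P0
  5='e' goto c→6
  6='ec' goto d→7
  7='ecd' goto ·  ←P1

Failure links (BFS by depth):
  n1('d'): parent n0 fail=0; on 'd' 0 → fail=0;  out ∅∪∅=∅
  n5('e'): parent n0 fail=0; on 'e' 0 → fail=0;  out ∅∪∅=∅
  n2('dd'): parent n1 fail=0; on 'd' 0 → fail=1;  out ∅∪∅=∅
  n6('ec'): parent n5 fail=0; on 'c' 0 → fail=0;  out ∅∪∅=∅
  n3('ddd'): parent n2 fail=1; on 'd' 1 → fail=2;  out ∅∪∅=∅
  n7('ecd'): parent n6 fail=0; on 'd' 0 → fail=1;  out {1}∪∅={1}
  n4('dddb'): parent n3 fail=2; on 'b' 2→1→0 → fail=0;  out {0}∪∅={0}

Scan:
pos 0 'd': at 1
pos 1 'b': at 0 (via fail)
pos 2 'b': at 0
pos 3 'a': at 0
pos 4 'a': at 0
pos 5 'd': at 1
pos 6 'd': at 2
pos 7 'd': at 3
pos 8 'b': at 4  → match P0@[5:8]
pos 9 'b': at 0 (via fail)
pos 10 'e': at 5
pos 11 'd': at 1 (via fail)
pos 12 'd': at 2
pos 13 'd': at 3
pos 14 'b': at 4  → match P0@[11:14]
pos 15 'a': at 0 (via fail)
pos 16 'e': at 5
pos 17 'c': at 6
pos 18 'd': at 7  → match P1@[16:18]
pos 19 'e': at 5 (via fail)
pos 20 'c': at 6
pos 21 'd': at 7  → match P1@[19:21]
pos 22 'd': at 2 (via fail)
pos 23 'd': at 3
pos 24 'd': at 3 (via fail)
pos 25 'b': at 4  → match P0@[22:25]
pos 26 'd': at 1 (via fail)
pos 27 'd': at 2
pos 28 'd': at 3

All matches (sorted): [[8,0],[14,0],[18,1],[21,1],[25,0]]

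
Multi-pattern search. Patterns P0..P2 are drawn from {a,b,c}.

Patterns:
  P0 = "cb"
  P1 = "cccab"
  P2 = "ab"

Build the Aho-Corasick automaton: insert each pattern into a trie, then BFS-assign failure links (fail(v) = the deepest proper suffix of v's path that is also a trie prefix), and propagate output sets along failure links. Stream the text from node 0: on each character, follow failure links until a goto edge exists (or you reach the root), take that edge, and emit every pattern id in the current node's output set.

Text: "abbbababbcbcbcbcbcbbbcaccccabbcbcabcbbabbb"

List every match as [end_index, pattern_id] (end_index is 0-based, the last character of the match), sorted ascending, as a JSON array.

Build:
Trie (insert patterns):
  n0 'ε': a→7 c→1
  n1 'c': b→2 c→3
  n2 'cb': ·  ←P0
  n3 'cc': c→4
  n4 'ccc': a→5
  n5 'ccca': b→6
  n6 'cccab': ·  ←P1
  n7 'a': b→8
  n8 'ab': ·  ←P2

Failure links (BFS by depth):
  n1('c'): parent n0 fail=0; on 'c' 0 → fail=0;  out ∅∪∅=∅
  n7('a'): parent n0 fail=0; on 'a' 0 → fail=0;  out ∅∪∅=∅
  n2('cb'): parent n1 fail=0; on 'b' 0 → fail=0;  out {0}∪∅={0}
  n3('cc'): parent n1 fail=0; on 'c' 0 → fail=1;  out ∅∪∅=∅
  n8('ab'): parent n7 fail=0; on 'b' 0 → fail=0;  out {2}∪∅={2}
  n4('ccc'): parent n3 fail=1; on 'c' 1 → fail=3;  out ∅∪∅=∅
  n5('ccca'): parent n4 fail=3; on 'a' 3→1→0 → fail=7;  out ∅∪∅=∅
  n6('cccab'): parent n5 fail=7; on 'b' 7 → fail=8;  out {1}∪{2}={1,2}

Scan:
pos 0 'a': at 7
pos 1 'b': at 8  → match P2@[0:1]
pos 2 'b': at 0 ·f
pos 3 'b': at 0
pos 4 'a': at 7
pos 5 'b': at 8  → match P2@[4:5]
pos 6 'a': at 7 ·f
pos 7 'b': at 8  → match P2@[6:7]
pos 8 'b': at 0 ·f
pos 9 'c': at 1
pos 10 'b': at 2  → match P0@[9:10]
pos 11 'c': at 1 ·f
pos 12 'b': at 2  → match P0@[11:12]
pos 13 'c': at 1 ·f
pos 14 'b': at 2  → match P0@[13:14]
pos 15 'c': at 1 ·f
pos 16 'b': at 2  → match P0@[15:16]
pos 17 'c': at 1 ·f
pos 18 'b': at 2  → match P0@[17:18]
pos 19 'b': at 0 ·f
pos 20 'b': at 0
pos 21 'c': at 1
pos 22 'a': at 7 ·f
pos 23 'c': at 1 ·f
pos 24 'c': at 3
pos 25 'c': at 4
pos 26 'c': at 4 ·f
pos 27 'a': at 5
pos 28 'b': at 6  → match P1@[24:28],P2@[27:28]
pos 29 'b': at 0 ·f
pos 30 'c': at 1
pos 31 'b': at 2  → match P0@[30:31]
pos 32 'c': at 1 ·f
pos 33 'a': at 7 ·f
pos 34 'b': at 8  → match P2@[33:34]
pos 35 'c': at 1 ·f
pos 36 'b': at 2  → match P0@[35:36]
pos 37 'b': at 0 ·f
pos 38 'a': at 7
pos 39 'b': at 8  → match P2@[38:39]
pos 40 'b': at 0 ·f
pos 41 'b': at 0

All matches (sorted): [[1,2],[5,2],[7,2],[10,0],[12,0],[14,0],[16,0],[18,0],[28,1],[28,2],[31,0],[34,2],[36,0],[39,2]]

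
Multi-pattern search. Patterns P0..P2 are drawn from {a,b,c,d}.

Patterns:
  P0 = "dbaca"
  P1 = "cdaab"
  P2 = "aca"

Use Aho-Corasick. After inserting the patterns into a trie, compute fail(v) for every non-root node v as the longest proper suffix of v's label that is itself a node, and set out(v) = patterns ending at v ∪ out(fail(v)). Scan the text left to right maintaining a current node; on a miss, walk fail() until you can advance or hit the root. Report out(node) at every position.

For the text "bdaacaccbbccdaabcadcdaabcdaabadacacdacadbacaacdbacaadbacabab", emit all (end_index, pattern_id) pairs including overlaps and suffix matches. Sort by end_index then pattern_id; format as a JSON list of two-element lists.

Build:
Trie (insert patterns):
  0='ε' goto a→11 c→6 d→1
  1='d' goto b→2
  2='db' goto a→3
  3='dba' goto c→4
  4='dbac' goto a→5
  5='dbaca' goto ·  ←P0
  6='c' goto d→7
  7='cd' goto a→8
  8='cda' goto a→9
  9='cdaa' goto b→10
  10='cdaab' goto ·  ←P1
  11='a' goto c→12
  12='ac' goto a→13
  13='aca' goto ·  ←P2

Failure links (BFS by depth):
  n1('d'): parent n0 fail=0; on 'd' 0 → fail=0;  out ∅∪∅=∅
  n6('c'): parent n0 fail=0; on 'c' 0 → fail=0;  out ∅∪∅=∅
  n11('a'): parent n0 fail=0; on 'a' 0 → fail=0;  out ∅∪∅=∅
  n2('db'): parent n1 fail=0; on 'b' 0 → fail=0;  out ∅∪∅=∅
  n7('cd'): parent n6 fail=0; on 'd' 0 → fail=1;  out ∅∪∅=∅
  n12('ac'): parent n11 fail=0; on 'c' 0 → fail=6;  out ∅∪∅=∅
  n3('dba'): parent n2 fail=0; on 'a' 0 → fail=11;  out ∅∪∅=∅
  n8('cda'): parent n7 fail=1; on 'a' 1→0 → fail=11;  out ∅∪∅=∅
  n13('aca'): parent n12 fail=6; on 'a' 6→0 → fail=11;  out {2}∪∅={2}
  n4('dbac'): parent n3 fail=11; on 'c' 11 → fail=12;  out ∅∪∅=∅
  n9('cdaa'): parent n8 fail=11; on 'a' 11→0 → fail=11;  out ∅∪∅=∅
  n5('dbaca'): parent n4 fail=12; on 'a' 12 → fail=13;  out {0}∪{2}={0,2}
  n10('cdaab'): parent n9 fail=11; on 'b' 11→0 → fail=0;  out {1}∪∅={1}

Run:
[0] read 'b'  n0⇒n0
[1] read 'd'  n0⇒n1
[2] read 'a'  n1⇒n11 (fail-walked)
[3] read 'a'  n11⇒n11 (fail-walked)
[4] read 'c'  n11⇒n12
[5] read 'a'  n12⇒n13  emit P2@[3:5]
[6] read 'c'  n13⇒n12 (fail-walked)
[7] read 'c'  n12⇒n6 (fail-walked)
[8] read 'b'  n6⇒n0 (fail-walked)
[9] read 'b'  n0⇒n0
[10] read 'c'  n0⇒n6
[11] read 'c'  n6⇒n6 (fail-walked)
[12] read 'd'  n6⇒n7
[13] read 'a'  n7⇒n8
[14] read 'a'  n8⇒n9
[15] read 'b'  n9⇒n10  emit P1@[11:15]
[16] read 'c'  n10⇒n6 (fail-walked)
[17] read 'a'  n6⇒n11 (fail-walked)
[18] read 'd'  n11⇒n1 (fail-walked)
[19] read 'c'  n1⇒n6 (fail-walked)
[20] read 'd'  n6⇒n7
[21] read 'a'  n7⇒n8
[22] read 'a'  n8⇒n9
[23] read 'b'  n9⇒n10  emit P1@[19:23]
[24] read 'c'  n10⇒n6 (fail-walked)
[25] read 'd'  n6⇒n7
[26] read 'a'  n7⇒n8
[27] read 'a'  n8⇒n9
[28] read 'b'  n9⇒n10  emit P1@[24:28]
[29] read 'a'  n10⇒n11 (fail-walked)
[30] read 'd'  n11⇒n1 (fail-walked)
[31] read 'a'  n1⇒n11 (fail-walked)
[32] read 'c'  n11⇒n12
[33] read 'a'  n12⇒n13  emit P2@[31:33]
[34] read 'c'  n13⇒n12 (fail-walked)
[35] read 'd'  n12⇒n7 (fail-walked)
[36] read 'a'  n7⇒n8
[37] read 'c'  n8⇒n12 (fail-walked)
[38] read 'a'  n12⇒n13  emit P2@[36:38]
[39] read 'd'  n13⇒n1 (fail-walked)
[40] read 'b'  n1⇒n2
[41] read 'a'  n2⇒n3
[42] read 'c'  n3⇒n4
[43] read 'a'  n4⇒n5  emit P0@[39:43],P2@[41:43]
[44] read 'a'  n5⇒n11 (fail-walked)
[45] read 'c'  n11⇒n12
[46] read 'd'  n12⇒n7 (fail-walked)
[47] read 'b'  n7⇒n2 (fail-walked)
[48] read 'a'  n2⇒n3
[49] read 'c'  n3⇒n4
[50] read 'a'  n4⇒n5  emit P0@[46:50],P2@[48:50]
[51] read 'a'  n5⇒n11 (fail-walked)
[52] read 'd'  n11⇒n1 (fail-walked)
[53] read 'b'  n1⇒n2
[54] read 'a'  n2⇒n3
[55] read 'c'  n3⇒n4
[56] read 'a'  n4⇒n5  emit P0@[52:56],P2@[54:56]
[57] read 'b'  n5⇒n0 (fail-walked)
[58] read 'a'  n0⇒n11
[59] read 'b'  n11⇒n0 (fail-walked)

All matches (sorted): [[5,2],[15,1],[23,1],[28,1],[33,2],[38,2],[43,0],[43,2],[50,0],[50,2],[56,0],[56,2]]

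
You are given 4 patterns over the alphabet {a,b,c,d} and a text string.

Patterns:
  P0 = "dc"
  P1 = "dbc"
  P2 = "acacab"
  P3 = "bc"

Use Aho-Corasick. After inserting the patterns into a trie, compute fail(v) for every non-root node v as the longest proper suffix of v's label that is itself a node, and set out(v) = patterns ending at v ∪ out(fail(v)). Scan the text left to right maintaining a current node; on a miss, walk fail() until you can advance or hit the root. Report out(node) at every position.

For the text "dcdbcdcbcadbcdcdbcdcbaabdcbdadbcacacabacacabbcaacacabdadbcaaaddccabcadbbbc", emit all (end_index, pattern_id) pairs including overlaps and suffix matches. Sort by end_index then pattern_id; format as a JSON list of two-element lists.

Build:
Trie (insert patterns):
  n0 'ε': a→5 b→11 d→1
  n1 'd': b→3 c→2
  n2 'dc': ·  [P0 ends]
  n3 'db': c→4
  n4 'dbc': ·  [P1 ends]
  n5 'a': c→6
  n6 'ac': a→7
  n7 'aca': c→8
  n8 'acac': a→9
  n9 'acaca': b→10
  n10 'acacab': ·  [P2 ends]
  n11 'b': c→12
  n12 'bc': ·  [P3 ends]

BFS fail/out derivation:
  n1('d'): parent n0 fail=0; on 'd' 0 → fail=0;  out ∅∪∅=∅
  n5('a'): parent n0 fail=0; on 'a' 0 → fail=0;  out ∅∪∅=∅
  n11('b'): parent n0 fail=0; on 'b' 0 → fail=0;  out ∅∪∅=∅
  n2('dc'): parent n1 fail=0; on 'c' 0 → fail=0;  out {0}∪∅={0}
  n3('db'): parent n1 fail=0; on 'b' 0 → fail=11;  out ∅∪∅=∅
  n6('ac'): parent n5 fail=0; on 'c' 0 → fail=0;  out ∅∪∅=∅
  n12('bc'): parent n11 fail=0; on 'c' 0 → fail=0;  out {3}∪∅={3}
  n4('dbc'): parent n3 fail=11; on 'c' 11 → fail=12;  out {1}∪{3}={1,3}
  n7('aca'): parent n6 fail=0; on 'a' 0 → fail=5;  out ∅∪∅=∅
  n8('acac'): parent n7 fail=5; on 'c' 5 → fail=6;  out ∅∪∅=∅
  n9('acaca'): parent n8 fail=6; on 'a' 6 → fail=7;  out ∅∪∅=∅
  n10('acacab'): parent n9 fail=7; on 'b' 7→5→0 → fail=11;  out {2}∪∅={2}

Scan:
[0] read 'd'  n0⇒n1
[1] read 'c'  n1⇒n2  emit P0@[0:1]
[2] read 'd'  n2⇒n1 (fail-walked)
[3] read 'b'  n1⇒n3
[4] read 'c'  n3⇒n4  emit P1@[2:4],P3@[3:4]
[5] read 'd'  n4⇒n1 (fail-walked)
[6] read 'c'  n1⇒n2  emit P0@[5:6]
[7] read 'b'  n2⇒n11 (fail-walked)
[8] read 'c'  n11⇒n12  emit P3@[7:8]
[9] read 'a'  n12⇒n5 (fail-walked)
[10] read 'd'  n5⇒n1 (fail-walked)
[11] read 'b'  n1⇒n3
[12] read 'c'  n3⇒n4  emit P1@[10:12],P3@[11:12]
[13] read 'd'  n4⇒n1 (fail-walked)
[14] read 'c'  n1⇒n2  emit P0@[13:14]
[15] read 'd'  n2⇒n1 (fail-walked)
[16] read 'b'  n1⇒n3
[17] read 'c'  n3⇒n4  emit P1@[15:17],P3@[16:17]
[18] read 'd'  n4⇒n1 (fail-walked)
[19] read 'c'  n1⇒n2  emit P0@[18:19]
[20] read 'b'  n2⇒n11 (fail-walked)
[21] read 'a'  n11⇒n5 (fail-walked)
[22] read 'a'  n5⇒n5 (fail-walked)
[23] read 'b'  n5⇒n11 (fail-walked)
[24] read 'd'  n11⇒n1 (fail-walked)
[25] read 'c'  n1⇒n2  emit P0@[24:25]
[26] read 'b'  n2⇒n11 (fail-walked)
[27] read 'd'  n11⇒n1 (fail-walked)
[28] read 'a'  n1⇒n5 (fail-walked)
[29] read 'd'  n5⇒n1 (fail-walked)
[30] read 'b'  n1⇒n3
[31] read 'c'  n3⇒n4  emit P1@[29:31],P3@[30:31]
[32] read 'a'  n4⇒n5 (fail-walked)
[33] read 'c'  n5⇒n6
[34] read 'a'  n6⇒n7
[35] read 'c'  n7⇒n8
[36] read 'a'  n8⇒n9
[37] read 'b'  n9⇒n10  emit P2@[32:37]
[38] read 'a'  n10⇒n5 (fail-walked)
[39] read 'c'  n5⇒n6
[40] read 'a'  n6⇒n7
[41] read 'c'  n7⇒n8
[42] read 'a'  n8⇒n9
[43] read 'b'  n9⇒n10  emit P2@[38:43]
[44] read 'b'  n10⇒n11 (fail-walked)
[45] read 'c'  n11⇒n12  emit P3@[44:45]
[46] read 'a'  n12⇒n5 (fail-walked)
[47] read 'a'  n5⇒n5 (fail-walked)
[48] read 'c'  n5⇒n6
[49] read 'a'  n6⇒n7
[50] read 'c'  n7⇒n8
[51] read 'a'  n8⇒n9
[52] read 'b'  n9⇒n10  emit P2@[47:52]
[53] read 'd'  n10⇒n1 (fail-walked)
[54] read 'a'  n1⇒n5 (fail-walked)
[55] read 'd'  n5⇒n1 (fail-walked)
[56] read 'b'  n1⇒n3
[57] read 'c'  n3⇒n4  emit P1@[55:57],P3@[56:57]
[58] read 'a'  n4⇒n5 (fail-walked)
[59] read 'a'  n5⇒n5 (fail-walked)
[60] read 'a'  n5⇒n5 (fail-walked)
[61] read 'd'  n5⇒n1 (fail-walked)
[62] read 'd'  n1⇒n1 (fail-walked)
[63] read 'c'  n1⇒n2  emit P0@[62:63]
[64] read 'c'  n2⇒n0 (fail-walked)
[65] read 'a'  n0⇒n5
[66] read 'b'  n5⇒n11 (fail-walked)
[67] read 'c'  n11⇒n12  emit P3@[66:67]
[68] read 'a'  n12⇒n5 (fail-walked)
[69] read 'd'  n5⇒n1 (fail-walked)
[70] read 'b'  n1⇒n3
[71] read 'b'  n3⇒n11 (fail-walked)
[72] read 'b'  n11⇒n11 (fail-walked)
[73] read 'c'  n11⇒n12  emit P3@[72:73]

All matches (sorted): [[1,0],[4,1],[4,3],[6,0],[8,3],[12,1],[12,3],[14,0],[17,1],[17,3],[19,0],[25,0],[31,1],[31,3],[37,2],[43,2],[45,3],[52,2],[57,1],[57,3],[63,0],[67,3],[73,3]]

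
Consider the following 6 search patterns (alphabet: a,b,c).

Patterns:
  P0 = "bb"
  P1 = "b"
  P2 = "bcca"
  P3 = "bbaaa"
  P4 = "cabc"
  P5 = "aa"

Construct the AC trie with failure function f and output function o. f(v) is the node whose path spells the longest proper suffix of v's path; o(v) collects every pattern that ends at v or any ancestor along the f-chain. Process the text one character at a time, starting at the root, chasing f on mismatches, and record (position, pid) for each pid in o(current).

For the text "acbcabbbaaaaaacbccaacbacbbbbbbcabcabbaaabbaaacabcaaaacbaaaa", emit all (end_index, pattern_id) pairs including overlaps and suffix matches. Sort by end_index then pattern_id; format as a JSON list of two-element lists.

Build automaton:
Trie (insert patterns):
  n0 'ε': a→13 b→1 c→9
  n1 'b': b→2 c→3  ←P1
  n2 'bb': a→6  ←P0
  n3 'bc': c→4
  n4 'bcc': a→5
  n5 'bcca': ·  ←P2
  n6 'bba': a→7
  n7 'bbaa': a→8
  n8 'bbaaa': ·  ←P3
  n9 'c': a→10
  n10 'ca': b→11
  n11 'cab': c→12
  n12 'cabc': ·  ←P4
  n13 'a': a→14
  n14 'aa': ·  ←P5

BFS fail/out derivation:
  fail(1) 'b': from fail(0)=0 chase 'b': 0 ⇒ 0;  out={1}∪out(0)={1}
  fail(9) 'c': from fail(0)=0 chase 'c': 0 ⇒ 0;  out=∅∪out(0)=∅
  fail(13) 'a': from fail(0)=0 chase 'a': 0 ⇒ 0;  out=∅∪out(0)=∅
  fail(2) 'bb': from fail(1)=0 chase 'b': 0 ⇒ 1;  out={0}∪out(1)={0,1}
  fail(3) 'bc': from fail(1)=0 chase 'c': 0 ⇒ 9;  out=∅∪out(9)=∅
  fail(10) 'ca': from fail(9)=0 chase 'a': 0 ⇒ 13;  out=∅∪out(13)=∅
  fail(14) 'aa': from fail(13)=0 chase 'a': 0 ⇒ 13;  out={5}∪out(13)={5}
  fail(4) 'bcc': from fail(3)=9 chase 'c': 9→0 ⇒ 9;  out=∅∪out(9)=∅
  fail(6) 'bba': from fail(2)=1 chase 'a': 1→0 ⇒ 13;  out=∅∪out(13)=∅
  fail(11) 'cab': from fail(10)=13 chase 'b': 13→0 ⇒ 1;  out=∅∪out(1)={1}
  fail(5) 'bcca': from fail(4)=9 chase 'a': 9 ⇒ 10;  out={2}∪out(10)={2}
  fail(7) 'bbaa': from fail(6)=13 chase 'a': 13 ⇒ 14;  out=∅∪out(14)={5}
  fail(12) 'cabc': from fail(11)=1 chase 'c': 1 ⇒ 3;  out={4}∪out(3)={4}
  fail(8) 'bbaaa': from fail(7)=14 chase 'a': 14→13 ⇒ 14;  out={3}∪out(14)={3,5}

Run:
pos 0 'a': at 13
pos 1 'c': at 9 (via fail)
pos 2 'b': at 1 (via fail)  → match P1@[2:2]
pos 3 'c': at 3
pos 4 'a': at 10 (via fail)
pos 5 'b': at 11  → match P1@[5:5]
pos 6 'b': at 2 (via fail)  → match P0@[5:6],P1@[6:6]
pos 7 'b': at 2 (via fail)  → match P0@[6:7],P1@[7:7]
pos 8 'a': at 6
pos 9 'a': at 7  → match P5@[8:9]
pos 10 'a': at 8  → match P3@[6:10],P5@[9:10]
pos 11 'a': at 14 (via fail)  → match P5@[10:11]
pos 12 'a': at 14 (via fail)  → match P5@[11:12]
pos 13 'a': at 14 (via fail)  → match P5@[12:13]
pos 14 'c': at 9 (via fail)
pos 15 'b': at 1 (via fail)  → match P1@[15:15]
pos 16 'c': at 3
pos 17 'c': at 4
pos 18 'a': at 5  → match P2@[15:18]
pos 19 'a': at 14 (via fail)  → match P5@[18:19]
pos 20 'c': at 9 (via fail)
pos 21 'b': at 1 (via fail)  → match P1@[21:21]
pos 22 'a': at 13 (via fail)
pos 23 'c': at 9 (via fail)
pos 24 'b': at 1 (via fail)  → match P1@[24:24]
pos 25 'b': at 2  → match P0@[24:25],P1@[25:25]
pos 26 'b': at 2 (via fail)  → match P0@[25:26],P1@[26:26]
pos 27 'b': at 2 (via fail)  → match P0@[26:27],P1@[27:27]
pos 28 'b': at 2 (via fail)  → match P0@[27:28],P1@[28:28]
pos 29 'b': at 2 (via fail)  → match P0@[28:29],P1@[29:29]
pos 30 'c': at 3 (via fail)
pos 31 'a': at 10 (via fail)
pos 32 'b': at 11  → match P1@[32:32]
pos 33 'c': at 12  → match P4@[30:33]
pos 34 'a': at 10 (via fail)
pos 35 'b': at 11  → match P1@[35:35]
pos 36 'b': at 2 (via fail)  → match P0@[35:36],P1@[36:36]
pos 37 'a': at 6
pos 38 'a': at 7  → match P5@[37:38]
pos 39 'a': at 8  → match P3@[35:39],P5@[38:39]
pos 40 'b': at 1 (via fail)  → match P1@[40:40]
pos 41 'b': at 2  → match P0@[40:41],P1@[41:41]
pos 42 'a': at 6
pos 43 'a': at 7  → match P5@[42:43]
pos 44 'a': at 8  → match P3@[40:44],P5@[43:44]
pos 45 'c': at 9 (via fail)
pos 46 'a': at 10
pos 47 'b': at 11  → match P1@[47:47]
pos 48 'c': at 12  → match P4@[45:48]
pos 49 'a': at 10 (via fail)
pos 50 'a': at 14 (via fail)  → match P5@[49:50]
pos 51 'a': at 14 (via fail)  → match P5@[50:51]
pos 52 'a': at 14 (via fail)  → match P5@[51:52]
pos 53 'c': at 9 (via fail)
pos 54 'b': at 1 (via fail)  → match P1@[54:54]
pos 55 'a': at 13 (via fail)
pos 56 'a': at 14  → match P5@[55:56]
pos 57 'a': at 14 (via fail)  → match P5@[56:57]
pos 58 'a': at 14 (via fail)  → match P5@[57:58]

Matches: [[2,1],[5,1],[6,0],[6,1],[7,0],[7,1],[9,5],[10,3],[10,5],[11,5],[12,5],[13,5],[15,1],[18,2],[19,5],[21,1],[24,1],[25,0],[25,1],[26,0],[26,1],[27,0],[27,1],[28,0],[28,1],[29,0],[29,1],[32,1],[33,4],[35,1],[36,0],[36,1],[38,5],[39,3],[39,5],[40,1],[41,0],[41,1],[43,5],[44,3],[44,5],[47,1],[48,4],[50,5],[51,5],[52,5],[54,1],[56,5],[57,5],[58,5]]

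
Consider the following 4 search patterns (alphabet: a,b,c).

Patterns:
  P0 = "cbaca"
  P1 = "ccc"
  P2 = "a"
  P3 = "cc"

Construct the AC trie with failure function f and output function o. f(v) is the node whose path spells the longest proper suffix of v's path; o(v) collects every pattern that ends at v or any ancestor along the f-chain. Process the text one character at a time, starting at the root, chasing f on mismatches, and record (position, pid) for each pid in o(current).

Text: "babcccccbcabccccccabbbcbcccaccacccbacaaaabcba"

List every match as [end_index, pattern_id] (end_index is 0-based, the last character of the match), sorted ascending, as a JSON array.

Construct AC machine:
Trie nodes:
  n0 'ε': a→8 c→1
  n1 'c': b→2 c→6
  n2 'cb': a→3
  n3 'cba': c→4
  n4 'cbac': a→5
  n5 'cbaca': ·  ←P0
  n6 'cc': c→7  ←P3
  n7 'ccc': ·  ←P1
  n8 'a': ·  ←P2

Failure links (BFS by depth):
  fail(1) 'c': from fail(0)=0 chase 'c': 0 ⇒ 0;  out=∅∪out(0)=∅
  fail(8) 'a': from fail(0)=0 chase 'a': 0 ⇒ 0;  out={2}∪out(0)={2}
  fail(2) 'cb': from fail(1)=0 chase 'b': 0 ⇒ 0;  out=∅∪out(0)=∅
  fail(6) 'cc': from fail(1)=0 chase 'c': 0 ⇒ 1;  out={3}∪out(1)={3}
  fail(3) 'cba': from fail(2)=0 chase 'a': 0 ⇒ 8;  out=∅∪out(8)={2}
  fail(7) 'ccc': from fail(6)=1 chase 'c': 1 ⇒ 6;  out={1}∪out(6)={1,3}
  fail(4) 'cbac': from fail(3)=8 chase 'c': 8→0 ⇒ 1;  out=∅∪out(1)=∅
  fail(5) 'cbaca': from fail(4)=1 chase 'a': 1→0 ⇒ 8;  out={0}∪out(8)={0,2}

Scan:
i=0 'b': node 0→0
i=1 'a': node 0→8  ** P2@[1:1]
i=2 'b': node 8→0 (via fail)
i=3 'c': node 0→1
i=4 'c': node 1→6  ** P3@[3:4]
i=5 'c': node 6→7  ** P1@[3:5],P3@[4:5]
i=6 'c': node 7→7 (via fail)  ** P1@[4:6],P3@[5:6]
i=7 'c': node 7→7 (via fail)  ** P1@[5:7],P3@[6:7]
i=8 'b': node 7→2 (via fail)
i=9 'c': node 2→1 (via fail)
i=10 'a': node 1→8 (via fail)  ** P2@[10:10]
i=11 'b': node 8→0 (via fail)
i=12 'c': node 0→1
i=13 'c': node 1→6  ** P3@[12:13]
i=14 'c': node 6→7  ** P1@[12:14],P3@[13:14]
i=15 'c': node 7→7 (via fail)  ** P1@[13:15],P3@[14:15]
i=16 'c': node 7→7 (via fail)  ** P1@[14:16],P3@[15:16]
i=17 'c': node 7→7 (via fail)  ** P1@[15:17],P3@[16:17]
i=18 'a': node 7→8 (via fail)  ** P2@[18:18]
i=19 'b': node 8→0 (via fail)
i=20 'b': node 0→0
i=21 'b': node 0→0
i=22 'c': node 0→1
i=23 'b': node 1→2
i=24 'c': node 2→1 (via fail)
i=25 'c': node 1→6  ** P3@[24:25]
i=26 'c': node 6→7  ** P1@[24:26],P3@[25:26]
i=27 'a': node 7→8 (via fail)  ** P2@[27:27]
i=28 'c': node 8→1 (via fail)
i=29 'c': node 1→6  ** P3@[28:29]
i=30 'a': node 6→8 (via fail)  ** P2@[30:30]
i=31 'c': node 8→1 (via fail)
i=32 'c': node 1→6  ** P3@[31:32]
i=33 'c': node 6→7  ** P1@[31:33],P3@[32:33]
i=34 'b': node 7→2 (via fail)
i=35 'a': node 2→3  ** P2@[35:35]
i=36 'c': node 3→4
i=37 'a': node 4→5  ** P0@[33:37],P2@[37:37]
i=38 'a': node 5→8 (via fail)  ** P2@[38:38]
i=39 'a': node 8→8 (via fail)  ** P2@[39:39]
i=40 'a': node 8→8 (via fail)  ** P2@[40:40]
i=41 'b': node 8→0 (via fail)
i=42 'c': node 0→1
i=43 'b': node 1→2
i=44 'a': node 2→3  ** P2@[44:44]

All matches (sorted): [[1,2],[4,3],[5,1],[5,3],[6,1],[6,3],[7,1],[7,3],[10,2],[13,3],[14,1],[14,3],[15,1],[15,3],[16,1],[16,3],[17,1],[17,3],[18,2],[25,3],[26,1],[26,3],[27,2],[29,3],[30,2],[32,3],[33,1],[33,3],[35,2],[37,0],[37,2],[38,2],[39,2],[40,2],[44,2]]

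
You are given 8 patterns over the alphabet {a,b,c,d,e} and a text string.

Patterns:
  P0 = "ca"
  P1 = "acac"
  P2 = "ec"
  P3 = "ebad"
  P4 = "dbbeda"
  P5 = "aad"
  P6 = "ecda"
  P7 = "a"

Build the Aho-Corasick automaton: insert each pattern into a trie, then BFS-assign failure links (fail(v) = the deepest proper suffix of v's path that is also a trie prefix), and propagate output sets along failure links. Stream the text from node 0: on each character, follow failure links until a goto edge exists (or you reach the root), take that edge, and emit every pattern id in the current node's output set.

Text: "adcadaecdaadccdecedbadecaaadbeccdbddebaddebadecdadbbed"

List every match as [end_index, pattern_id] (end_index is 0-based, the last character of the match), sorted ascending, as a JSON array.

Construct AC machine:
Trie nodes:
  n0 'ε': a→3 c→1 d→12 e→7
  n1 'c': a→2
  n2 'ca': ·  ←P0
  n3 'a': a→18 c→4  ←P7
  n4 'ac': a→5
  n5 'aca': c→6
  n6 'acac': ·  ←P1
  n7 'e': b→9 c→8
  n8 'ec': d→20  ←P2
  n9 'eb': a→10
  n10 'eba': d→11
  n11 'ebad': ·  ←P3
  n12 'd': b→13
  n13 'db': b→14
  n14 'dbb': e→15
  n15 'dbbe': d→16
  n16 'dbbed': a→17
  n17 'dbbeda': ·  ←P4
  n18 'aa': d→19
  n19 'aad': ·  ←P5
  n20 'ecd': a→21
  n21 'ecda': ·  ←P6

BFS fail/out derivation:
  fail(1) 'c': from fail(0)=0 chase 'c': 0 ⇒ 0;  out=∅∪out(0)=∅
  fail(3) 'a': from fail(0)=0 chase 'a': 0 ⇒ 0;  out={7}∪out(0)={7}
  fail(7) 'e': from fail(0)=0 chase 'e': 0 ⇒ 0;  out=∅∪out(0)=∅
  fail(12) 'd': from fail(0)=0 chase 'd': 0 ⇒ 0;  out=∅∪out(0)=∅
  fail(2) 'ca': from fail(1)=0 chase 'a': 0 ⇒ 3;  out={0}∪out(3)={0,7}
  fail(4) 'ac': from fail(3)=0 chase 'c': 0 ⇒ 1;  out=∅∪out(1)=∅
  fail(8) 'ec': from fail(7)=0 chase 'c': 0 ⇒ 1;  out={2}∪out(1)={2}
  fail(9) 'eb': from fail(7)=0 chase 'b': 0 ⇒ 0;  out=∅∪out(0)=∅
  fail(13) 'db': from fail(12)=0 chase 'b': 0 ⇒ 0;  out=∅∪out(0)=∅
  fail(18) 'aa': from fail(3)=0 chase 'a': 0 ⇒ 3;  out=∅∪out(3)={7}
  fail(5) 'aca': from fail(4)=1 chase 'a': 1 ⇒ 2;  out=∅∪out(2)={0,7}
  fail(10) 'eba': from fail(9)=0 chase 'a': 0 ⇒ 3;  out=∅∪out(3)={7}
  fail(14) 'dbb': from fail(13)=0 chase 'b': 0 ⇒ 0;  out=∅∪out(0)=∅
  fail(19) 'aad': from fail(18)=3 chase 'd': 3→0 ⇒ 12;  out={5}∪out(12)={5}
  fail(20) 'ecd': from fail(8)=1 chase 'd': 1→0 ⇒ 12;  out=∅∪out(12)=∅
  fail(6) 'acac': from fail(5)=2 chase 'c': 2→3 ⇒ 4;  out={1}∪out(4)={1}
  fail(11) 'ebad': from fail(10)=3 chase 'd': 3→0 ⇒ 12;  out={3}∪out(12)={3}
  fail(15) 'dbbe': from fail(14)=0 chase 'e': 0 ⇒ 7;  out=∅∪out(7)=∅
  fail(21) 'ecda': from fail(20)=12 chase 'a': 12→0 ⇒ 3;  out={6}∪out(3)={6,7}
  fail(16) 'dbbed': from fail(15)=7 chase 'd': 7→0 ⇒ 12;  out=∅∪out(12)=∅
  fail(17) 'dbbeda': from fail(16)=12 chase 'a': 12→0 ⇒ 3;  out={4}∪out(3)={4,7}

Text stream:
pos 0 'a': at 3  emit P7@[0:0]
pos 1 'd': at 12 (fail-walked)
pos 2 'c': at 1 (fail-walked)
pos 3 'a': at 2  emit P0@[2:3],P7@[3:3]
pos 4 'd': at 12 (fail-walked)
pos 5 'a': at 3 (fail-walked)  emit P7@[5:5]
pos 6 'e': at 7 (fail-walked)
pos 7 'c': at 8  emit P2@[6:7]
pos 8 'd': at 20
pos 9 'a': at 21  emit P6@[6:9],P7@[9:9]
pos 10 'a': at 18 (fail-walked)  emit P7@[10:10]
pos 11 'd': at 19  emit P5@[9:11]
pos 12 'c': at 1 (fail-walked)
pos 13 'c': at 1 (fail-walked)
pos 14 'd': at 12 (fail-walked)
pos 15 'e': at 7 (fail-walked)
pos 16 'c': at 8  emit P2@[15:16]
pos 17 'e': at 7 (fail-walked)
pos 18 'd': at 12 (fail-walked)
pos 19 'b': at 13
pos 20 'a': at 3 (fail-walked)  emit P7@[20:20]
pos 21 'd': at 12 (fail-walked)
pos 22 'e': at 7 (fail-walked)
pos 23 'c': at 8  emit P2@[22:23]
pos 24 'a': at 2 (fail-walked)  emit P0@[23:24],P7@[24:24]
pos 25 'a': at 18 (fail-walked)  emit P7@[25:25]
pos 26 'a': at 18 (fail-walked)  emit P7@[26:26]
pos 27 'd': at 19  emit P5@[25:27]
pos 28 'b': at 13 (fail-walked)
pos 29 'e': at 7 (fail-walked)
pos 30 'c': at 8  emit P2@[29:30]
pos 31 'c': at 1 (fail-walked)
pos 32 'd': at 12 (fail-walked)
pos 33 'b': at 13
pos 34 'd': at 12 (fail-walked)
pos 35 'd': at 12 (fail-walked)
pos 36 'e': at 7 (fail-walked)
pos 37 'b': at 9
pos 38 'a': at 10  emit P7@[38:38]
pos 39 'd': at 11  emit P3@[36:39]
pos 40 'd': at 12 (fail-walked)
pos 41 'e': at 7 (fail-walked)
pos 42 'b': at 9
pos 43 'a': at 10  emit P7@[43:43]
pos 44 'd': at 11  emit P3@[41:44]
pos 45 'e': at 7 (fail-walked)
pos 46 'c': at 8  emit P2@[45:46]
pos 47 'd': at 20
pos 48 'a': at 21  emit P6@[45:48],P7@[48:48]
pos 49 'd': at 12 (fail-walked)
pos 50 'b': at 13
pos 51 'b': at 14
pos 52 'e': at 15
pos 53 'd': at 16

All matches (sorted): [[0,7],[3,0],[3,7],[5,7],[7,2],[9,6],[9,7],[10,7],[11,5],[16,2],[20,7],[23,2],[24,0],[24,7],[25,7],[26,7],[27,5],[30,2],[38,7],[39,3],[43,7],[44,3],[46,2],[48,6],[48,7]]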